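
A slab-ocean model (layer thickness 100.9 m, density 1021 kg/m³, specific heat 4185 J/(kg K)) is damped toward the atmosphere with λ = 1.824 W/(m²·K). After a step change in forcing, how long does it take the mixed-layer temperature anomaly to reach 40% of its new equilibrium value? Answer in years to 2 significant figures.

3.8 years

Areal heat capacity C = ρ c_p D = 1021 × 4185 × 100.9 = 4.31×10^8 J m⁻² K⁻¹.
τ = C / λ = 4.31×10^8 / 1.824 = 2.36×10^8 s.
Fraction reached: 1 − e^(−t/τ) = 0.40 ⇒ t = −τ ln(1 − 0.40) = τ × 0.511.
t = 1.21×10^8 s = 3.83 years.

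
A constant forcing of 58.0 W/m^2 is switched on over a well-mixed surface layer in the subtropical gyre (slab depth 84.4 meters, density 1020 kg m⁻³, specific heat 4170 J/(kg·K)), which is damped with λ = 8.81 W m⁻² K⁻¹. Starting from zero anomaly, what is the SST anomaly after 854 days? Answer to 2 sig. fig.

5.5 K

Areal heat capacity C = ρ c_p D = 1020 × 4170 × 84.4 = 3.59×10^8 J/(m^2 K).
τ = C / λ = 3.59×10^8 / 8.81 = 4.07×10^7 s.
Equilibrium anomaly ΔT_eq = F / λ = 58.0 / 8.81 = 6.58 K.
t = 854 days = 7.38×10^7 s, so t/τ = 1.81.
ΔT(t) = ΔT_eq (1 − e^(−t/τ)) = 6.58 × (1 − e^−1.81) = 5.51 K.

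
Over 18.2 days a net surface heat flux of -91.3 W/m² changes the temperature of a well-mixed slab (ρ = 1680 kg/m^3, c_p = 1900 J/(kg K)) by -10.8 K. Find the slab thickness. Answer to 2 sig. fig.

4.2 m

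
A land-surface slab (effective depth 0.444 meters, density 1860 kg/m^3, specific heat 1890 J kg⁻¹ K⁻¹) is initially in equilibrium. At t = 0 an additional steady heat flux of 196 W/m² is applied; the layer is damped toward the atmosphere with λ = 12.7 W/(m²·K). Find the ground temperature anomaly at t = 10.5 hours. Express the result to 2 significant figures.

4.1 K

Areal heat capacity C = ρ c_p D = 1860 × 1890 × 0.444 = 1.56×10^6 J/(m²·K).
τ = C / λ = 1.56×10^6 / 12.7 = 1.23×10^5 s.
Equilibrium anomaly ΔT_eq = F / λ = 196 / 12.7 = 15.4 K.
t = 10.5 hours = 37800 s, so t/τ = 0.308.
ΔT(t) = ΔT_eq (1 − e^(−t/τ)) = 15.4 × (1 − e^−0.308) = 4.09 K.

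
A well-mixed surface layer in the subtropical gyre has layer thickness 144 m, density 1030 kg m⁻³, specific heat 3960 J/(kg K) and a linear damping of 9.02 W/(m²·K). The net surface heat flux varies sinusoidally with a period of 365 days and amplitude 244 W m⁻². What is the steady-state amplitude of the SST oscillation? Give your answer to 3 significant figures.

2.08 K

Areal heat capacity C = ρ c_p D = 1030 × 3960 × 144 = 5.87×10^8 J m⁻² K⁻¹.
Angular frequency ω = 2π / T = 2π / 3.15×10^7 s = 1.99×10^-7 s⁻¹.
√((Cω)² + λ²) = √((117)² + 9.02²) = 117 W/(m²·K).
Amplitude A = F₀ / √((Cω)²+λ²) = 244 / 117 = 2.08 K.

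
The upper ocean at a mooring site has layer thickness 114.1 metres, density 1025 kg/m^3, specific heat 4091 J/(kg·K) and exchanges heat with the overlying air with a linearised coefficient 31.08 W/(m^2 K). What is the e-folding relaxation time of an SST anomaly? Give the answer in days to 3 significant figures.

178 days

Areal heat capacity C = ρ c_p D = 1025 × 4091 × 114.1 = 4.78×10^8 J/(m²·K).
Relaxation time τ = C / λ = 4.78×10^8 / 31.08 = 1.54×10^7 s.
In days: 1.54×10^7 s / (86400 s/day) = 178 days.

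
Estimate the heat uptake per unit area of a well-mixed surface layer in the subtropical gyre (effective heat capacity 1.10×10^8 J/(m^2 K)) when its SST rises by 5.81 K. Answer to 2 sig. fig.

Areal heat capacity C = 1.10×10^8 J/(m^2 K) (given).
ΔQ = C ΔT = 1.10×10^8 × 5.81 = 6.39×10^8 J/m².

6.4×10^8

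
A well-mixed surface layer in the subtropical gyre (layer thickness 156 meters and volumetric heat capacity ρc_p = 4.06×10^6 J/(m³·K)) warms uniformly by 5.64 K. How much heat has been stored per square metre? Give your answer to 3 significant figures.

Areal heat capacity C = ρc_p × D = 4.06×10^6 × 156 = 6.33×10^8 J/(m²·K).
ΔQ = C ΔT = 6.33×10^8 × 5.64 = 3.57×10^9 J/m².

3.57×10^9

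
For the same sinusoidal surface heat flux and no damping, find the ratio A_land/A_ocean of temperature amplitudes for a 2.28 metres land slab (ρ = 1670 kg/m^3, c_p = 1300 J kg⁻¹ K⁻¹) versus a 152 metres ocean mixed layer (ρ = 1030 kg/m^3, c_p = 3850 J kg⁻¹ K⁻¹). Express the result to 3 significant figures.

C_ocean = 1030 × 3850 × 152 = 6.03×10^8 J/(m²·K).
C_land = 1670 × 1300 × 2.28 = 4.95×10^6 J/(m²·K).
Undamped amplitude ∝ 1/C, so A_land/A_ocean = C_ocean/C_land = 122.

122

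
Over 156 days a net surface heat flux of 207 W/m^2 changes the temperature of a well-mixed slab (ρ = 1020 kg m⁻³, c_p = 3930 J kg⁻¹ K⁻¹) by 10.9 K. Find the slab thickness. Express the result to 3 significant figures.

63.9 m

Heat input Q = F Δt = 207 × 1.35×10^7 s = 2.79×10^9 J/m².
Required areal heat capacity C = Q / ΔT = 2.56×10^8 J/(m²·K).
Depth D = C / (ρ c_p) = 2.56×10^8 / (1020 × 3930) = 63.9 m.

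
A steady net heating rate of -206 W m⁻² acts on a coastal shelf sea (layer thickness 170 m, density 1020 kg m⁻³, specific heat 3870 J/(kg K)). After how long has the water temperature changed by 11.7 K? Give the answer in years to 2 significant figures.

Areal heat capacity C = ρ c_p D = 1020 × 3870 × 170 = 6.71×10^8 J/(m²·K).
Time required: Δt = C ΔT / F = 6.71×10^8 × -11.7 / -206 = 3.81×10^7 s.
In years: 3.81×10^7 s / (3.156×10^7 s/year) = 1.21 years.

1.2 years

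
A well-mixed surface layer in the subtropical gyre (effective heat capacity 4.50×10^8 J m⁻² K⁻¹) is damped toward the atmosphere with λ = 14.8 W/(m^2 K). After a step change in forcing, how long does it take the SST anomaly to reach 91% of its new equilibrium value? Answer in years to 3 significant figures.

2.32 years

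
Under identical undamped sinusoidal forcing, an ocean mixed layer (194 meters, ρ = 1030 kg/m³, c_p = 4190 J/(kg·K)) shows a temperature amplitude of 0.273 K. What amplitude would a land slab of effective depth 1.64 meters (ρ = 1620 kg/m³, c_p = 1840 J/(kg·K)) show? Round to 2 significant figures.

47 K

C_ocean = 8.37×10^8 J/(m²·K); C_land = 4.89×10^6 J/(m²·K).
A ∝ 1/C ⇒ A_land = A_ocean × C_ocean/C_land = 0.273 × 171 = 46.8 K.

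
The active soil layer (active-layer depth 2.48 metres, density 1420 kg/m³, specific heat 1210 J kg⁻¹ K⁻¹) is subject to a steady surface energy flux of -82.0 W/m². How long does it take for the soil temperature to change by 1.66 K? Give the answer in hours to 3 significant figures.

24.0 hours

Areal heat capacity C = ρ c_p D = 1420 × 1210 × 2.48 = 4.26×10^6 J/(m^2 K).
Time required: Δt = C ΔT / F = 4.26×10^6 × -1.66 / -82.0 = 86300 s.
In hours: 86300 s / (3600 s/hour) = 24.0 hours.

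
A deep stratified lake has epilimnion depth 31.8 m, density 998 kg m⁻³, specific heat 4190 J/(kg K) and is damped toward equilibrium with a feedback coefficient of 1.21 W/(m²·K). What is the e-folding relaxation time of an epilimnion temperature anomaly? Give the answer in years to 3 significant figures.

3.48 years

Areal heat capacity C = ρ c_p D = 998 × 4190 × 31.8 = 1.33×10^8 J m⁻² K⁻¹.
Relaxation time τ = C / λ = 1.33×10^8 / 1.21 = 1.10×10^8 s.
In years: 1.10×10^8 s / (3.156×10^7 s/year) = 3.48 years.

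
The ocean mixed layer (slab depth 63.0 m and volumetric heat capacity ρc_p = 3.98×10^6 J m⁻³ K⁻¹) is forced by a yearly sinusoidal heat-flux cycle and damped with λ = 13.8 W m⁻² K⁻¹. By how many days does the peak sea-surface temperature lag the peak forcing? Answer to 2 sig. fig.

76 days

Areal heat capacity C = ρc_p × D = 3.98×10^6 × 63.0 = 2.51×10^8 J/(m^2 K).
ω = 2π / 3.15×10^7 s = 1.99×10^-7 s⁻¹.
Phase lag φ = arctan(Cω/λ) = arctan(50.0/13.8) = 1.30 rad.
Time lag = φ / ω = 1.30 / 1.99×10^-7 = 6.53×10^6 s = 75.6 days.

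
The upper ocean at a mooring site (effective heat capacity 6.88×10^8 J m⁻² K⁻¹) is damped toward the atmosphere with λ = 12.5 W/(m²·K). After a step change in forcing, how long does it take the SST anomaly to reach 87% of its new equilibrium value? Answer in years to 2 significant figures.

Areal heat capacity C = 6.88×10^8 J m⁻² K⁻¹ (given).
τ = C / λ = 6.88×10^8 / 12.5 = 5.50×10^7 s.
Fraction reached: 1 − e^(−t/τ) = 0.87 ⇒ t = −τ ln(1 − 0.87) = τ × 2.04.
t = 1.12×10^8 s = 3.56 years.

3.6 years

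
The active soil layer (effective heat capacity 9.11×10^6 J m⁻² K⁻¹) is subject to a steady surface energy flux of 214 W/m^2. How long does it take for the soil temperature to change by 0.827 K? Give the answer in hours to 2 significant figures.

Areal heat capacity C = 9.11×10^6 J m⁻² K⁻¹ (given).
Time required: Δt = C ΔT / F = 9.11×10^6 × 0.827 / 214 = 35200 s.
In hours: 35200 s / (3600 s/hour) = 9.78 hours.

9.8 hours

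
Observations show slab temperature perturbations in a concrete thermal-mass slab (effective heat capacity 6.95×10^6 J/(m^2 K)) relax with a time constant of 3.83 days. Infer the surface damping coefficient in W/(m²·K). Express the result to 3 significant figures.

21.0

Areal heat capacity C = 6.95×10^6 J/(m^2 K) (given).
τ = 3.83 days = 3.31×10^5 s.
λ = C / τ = 6.95×10^6 / 3.31×10^5 = 21.0 W/(m²·K).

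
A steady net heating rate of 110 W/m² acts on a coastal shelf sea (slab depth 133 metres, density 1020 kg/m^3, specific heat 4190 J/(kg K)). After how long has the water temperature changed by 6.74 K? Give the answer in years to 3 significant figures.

1.10 years

Areal heat capacity C = ρ c_p D = 1020 × 4190 × 133 = 5.68×10^8 J m⁻² K⁻¹.
Time required: Δt = C ΔT / F = 5.68×10^8 × 6.74 / 110 = 3.48×10^7 s.
In years: 3.48×10^7 s / (3.156×10^7 s/year) = 1.10 years.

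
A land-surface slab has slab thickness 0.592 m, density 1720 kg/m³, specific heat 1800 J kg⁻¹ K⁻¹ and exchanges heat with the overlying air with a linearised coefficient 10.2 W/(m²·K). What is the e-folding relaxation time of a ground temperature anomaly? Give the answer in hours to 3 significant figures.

49.9 hours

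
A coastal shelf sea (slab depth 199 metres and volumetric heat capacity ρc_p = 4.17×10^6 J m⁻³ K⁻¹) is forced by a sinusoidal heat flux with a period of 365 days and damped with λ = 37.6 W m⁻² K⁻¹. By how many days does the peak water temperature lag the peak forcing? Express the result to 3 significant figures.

78.3 days

Areal heat capacity C = ρc_p × D = 4.17×10^6 × 199 = 8.30×10^8 J/(m^2 K).
ω = 2π / 3.15×10^7 s = 1.99×10^-7 s⁻¹.
Phase lag φ = arctan(Cω/λ) = arctan(165/37.6) = 1.35 rad.
Time lag = φ / ω = 1.35 / 1.99×10^-7 = 6.76×10^6 s = 78.3 days.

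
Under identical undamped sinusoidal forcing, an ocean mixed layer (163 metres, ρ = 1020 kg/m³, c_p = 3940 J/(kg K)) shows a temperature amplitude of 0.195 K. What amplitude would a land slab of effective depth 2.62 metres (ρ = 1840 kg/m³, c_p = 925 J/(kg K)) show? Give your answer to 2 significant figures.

C_ocean = 6.55×10^8 J/(m²·K); C_land = 4.46×10^6 J/(m²·K).
A ∝ 1/C ⇒ A_land = A_ocean × C_ocean/C_land = 0.195 × 147 = 28.6 K.

29 K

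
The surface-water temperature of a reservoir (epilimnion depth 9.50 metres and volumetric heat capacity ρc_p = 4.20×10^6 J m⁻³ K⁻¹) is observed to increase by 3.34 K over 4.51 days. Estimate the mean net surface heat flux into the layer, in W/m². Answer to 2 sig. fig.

340

Areal heat capacity C = ρc_p × D = 4.20×10^6 × 9.50 = 3.99×10^7 J/(m^2 K).
Required heat per unit area: Q = C ΔT = 3.99×10^7 × 3.34 = 1.33×10^8 J/m².
Flux F = Q / Δt = 1.33×10^8 / 3.90×10^5 s = 342 W/m².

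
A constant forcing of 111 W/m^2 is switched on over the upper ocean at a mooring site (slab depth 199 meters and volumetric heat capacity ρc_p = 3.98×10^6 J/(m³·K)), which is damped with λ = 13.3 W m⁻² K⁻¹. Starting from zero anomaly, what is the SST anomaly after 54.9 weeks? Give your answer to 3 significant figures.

3.57 K

Areal heat capacity C = ρc_p × D = 3.98×10^6 × 199 = 7.92×10^8 J/(m^2 K).
τ = C / λ = 7.92×10^8 / 13.3 = 5.96×10^7 s.
Equilibrium anomaly ΔT_eq = F / λ = 111 / 13.3 = 8.35 K.
t = 54.9 weeks = 3.32×10^7 s, so t/τ = 0.558.
ΔT(t) = ΔT_eq (1 − e^(−t/τ)) = 8.35 × (1 − e^−0.558) = 3.57 K.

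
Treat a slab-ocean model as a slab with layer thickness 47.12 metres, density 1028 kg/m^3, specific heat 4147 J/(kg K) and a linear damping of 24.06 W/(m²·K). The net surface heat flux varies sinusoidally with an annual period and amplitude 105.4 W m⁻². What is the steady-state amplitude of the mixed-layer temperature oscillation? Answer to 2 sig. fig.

2.3 K

Areal heat capacity C = ρ c_p D = 1028 × 4147 × 47.12 = 2.01×10^8 J/(m²·K).
Angular frequency ω = 2π / T = 2π / 3.15×10^7 s = 1.99×10^-7 s⁻¹.
√((Cω)² + λ²) = √((40.0)² + 24.06²) = 46.7 W/(m²·K).
Amplitude A = F₀ / √((Cω)²+λ²) = 105.4 / 46.7 = 2.26 K.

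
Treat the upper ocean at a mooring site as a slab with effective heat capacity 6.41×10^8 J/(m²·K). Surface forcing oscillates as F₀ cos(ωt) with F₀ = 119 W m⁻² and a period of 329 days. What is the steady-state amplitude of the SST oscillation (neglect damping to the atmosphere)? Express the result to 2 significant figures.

Areal heat capacity C = 6.41×10^8 J/(m²·K) (given).
Angular frequency ω = 2π / T = 2π / 2.84×10^7 s = 2.21×10^-7 s⁻¹.
Cω = 6.41×10^8 × 2.21×10^-7 = 142 W/(m²·K).
Amplitude A = F₀ / (Cω) = 119 / 142 = 0.840 K.

0.84 K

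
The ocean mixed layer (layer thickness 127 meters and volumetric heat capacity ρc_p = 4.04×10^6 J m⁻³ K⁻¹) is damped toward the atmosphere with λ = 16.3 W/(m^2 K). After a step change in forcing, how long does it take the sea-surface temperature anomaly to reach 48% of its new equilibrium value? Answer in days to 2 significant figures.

240 days

Areal heat capacity C = ρc_p × D = 4.04×10^6 × 127 = 5.13×10^8 J/(m^2 K).
τ = C / λ = 5.13×10^8 / 16.3 = 3.15×10^7 s.
Fraction reached: 1 − e^(−t/τ) = 0.48 ⇒ t = −τ ln(1 − 0.48) = τ × 0.654.
t = 2.06×10^7 s = 238 days.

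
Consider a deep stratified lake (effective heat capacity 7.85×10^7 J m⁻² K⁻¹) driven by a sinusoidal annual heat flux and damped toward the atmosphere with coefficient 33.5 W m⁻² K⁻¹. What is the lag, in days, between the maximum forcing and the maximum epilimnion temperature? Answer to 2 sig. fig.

Areal heat capacity C = 7.85×10^7 J m⁻² K⁻¹ (given).
ω = 2π / 3.15×10^7 s = 1.99×10^-7 s⁻¹.
Phase lag φ = arctan(Cω/λ) = arctan(15.6/33.5) = 0.437 rad.
Time lag = φ / ω = 0.437 / 1.99×10^-7 = 2.19×10^6 s = 25.4 days.

25 days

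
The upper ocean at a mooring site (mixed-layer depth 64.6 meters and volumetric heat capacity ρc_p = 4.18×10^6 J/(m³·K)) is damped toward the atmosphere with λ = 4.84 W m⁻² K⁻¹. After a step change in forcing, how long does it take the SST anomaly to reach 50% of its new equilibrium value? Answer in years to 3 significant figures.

1.23 years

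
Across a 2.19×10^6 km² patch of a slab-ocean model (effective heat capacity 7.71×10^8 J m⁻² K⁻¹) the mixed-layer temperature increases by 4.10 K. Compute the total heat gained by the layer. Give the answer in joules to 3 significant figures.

6.92×10^21 J

Areal heat capacity C = 7.71×10^8 J m⁻² K⁻¹ (given).
Heat per unit area: q = C ΔT = 7.71×10^8 × 4.10 = 3.16×10^9 J/m².
Total heat: Q = q × A = 3.16×10^9 × (2.19×10^6 × 10⁶ m²) = 6.92×10^21 J.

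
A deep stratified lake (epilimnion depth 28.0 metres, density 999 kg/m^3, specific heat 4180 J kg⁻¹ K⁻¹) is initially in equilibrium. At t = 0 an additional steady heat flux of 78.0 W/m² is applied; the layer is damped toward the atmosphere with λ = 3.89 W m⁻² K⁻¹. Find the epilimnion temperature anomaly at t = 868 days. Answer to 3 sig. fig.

18.4 K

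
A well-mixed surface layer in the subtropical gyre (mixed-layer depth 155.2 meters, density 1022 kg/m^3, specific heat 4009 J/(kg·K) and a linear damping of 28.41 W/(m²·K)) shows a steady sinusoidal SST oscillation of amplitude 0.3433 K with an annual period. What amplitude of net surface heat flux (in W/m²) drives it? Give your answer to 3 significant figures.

44.6

Areal heat capacity C = ρ c_p D = 1022 × 4009 × 155.2 = 6.36×10^8 J/(m^2 K).
ω = 2π / 3.15×10^7 s = 1.99×10^-7 s⁻¹.
√((Cω)² + λ²) = √((127)² + 28.41²) = 130 W/(m²·K).
F₀ = A × √((Cω)²+λ²) = 0.3433 × 130 = 44.6 W/m².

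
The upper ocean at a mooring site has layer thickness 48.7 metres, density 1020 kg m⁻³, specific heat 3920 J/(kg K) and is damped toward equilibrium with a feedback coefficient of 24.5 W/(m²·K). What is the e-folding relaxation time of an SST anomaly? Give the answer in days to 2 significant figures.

92 days

Areal heat capacity C = ρ c_p D = 1020 × 3920 × 48.7 = 1.95×10^8 J/(m²·K).
Relaxation time τ = C / λ = 1.95×10^8 / 24.5 = 7.95×10^6 s.
In days: 7.95×10^6 s / (86400 s/day) = 92.0 days.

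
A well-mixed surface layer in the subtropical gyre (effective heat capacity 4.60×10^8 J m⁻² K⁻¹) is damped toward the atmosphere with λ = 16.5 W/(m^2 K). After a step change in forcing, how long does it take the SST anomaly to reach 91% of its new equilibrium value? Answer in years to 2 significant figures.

Areal heat capacity C = 4.60×10^8 J m⁻² K⁻¹ (given).
τ = C / λ = 4.60×10^8 / 16.5 = 2.79×10^7 s.
Fraction reached: 1 − e^(−t/τ) = 0.91 ⇒ t = −τ ln(1 − 0.91) = τ × 2.41.
t = 6.71×10^7 s = 2.13 years.

2.1 years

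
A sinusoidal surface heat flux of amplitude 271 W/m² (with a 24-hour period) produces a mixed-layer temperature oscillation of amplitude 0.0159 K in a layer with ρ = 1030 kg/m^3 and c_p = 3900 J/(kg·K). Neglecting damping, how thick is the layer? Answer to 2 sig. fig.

ω = 2π / 86400 s = 7.27×10^-5 s⁻¹.
Required C = F₀ / (A ω) = 271 / (0.0159 × 7.27×10^-5) = 2.34×10^8 J/(m²·K).
D = C / (ρ c_p) = 2.34×10^8 / (1030 × 3900) = 58.3 m.

58 m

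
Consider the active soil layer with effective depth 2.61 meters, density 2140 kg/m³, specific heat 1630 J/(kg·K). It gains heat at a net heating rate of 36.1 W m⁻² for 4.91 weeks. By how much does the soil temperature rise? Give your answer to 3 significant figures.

Areal heat capacity C = ρ c_p D = 2140 × 1630 × 2.61 = 9.10×10^6 J/(m²·K).
Net heat input Q = F Δt = 36.1 × (4.91 weeks × 6.048×10^5 s/week) = 1.07×10^8 J/m².
ΔT = Q / C = 1.07×10^8 / 9.10×10^6 = 11.8 K.

11.8 K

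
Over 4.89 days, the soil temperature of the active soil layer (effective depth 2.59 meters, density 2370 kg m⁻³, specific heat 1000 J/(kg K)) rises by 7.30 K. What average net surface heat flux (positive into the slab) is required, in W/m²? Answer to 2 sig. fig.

110

Areal heat capacity C = ρ c_p D = 2370 × 1000 × 2.59 = 6.14×10^6 J/(m²·K).
Required heat per unit area: Q = C ΔT = 6.14×10^6 × 7.30 = 4.48×10^7 J/m².
Flux F = Q / Δt = 4.48×10^7 / 4.22×10^5 s = 106 W/m².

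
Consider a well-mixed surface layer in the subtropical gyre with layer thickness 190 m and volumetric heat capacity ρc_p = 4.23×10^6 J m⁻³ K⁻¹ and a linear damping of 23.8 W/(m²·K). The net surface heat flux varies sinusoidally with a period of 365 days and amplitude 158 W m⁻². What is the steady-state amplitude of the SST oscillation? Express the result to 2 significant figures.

0.98 K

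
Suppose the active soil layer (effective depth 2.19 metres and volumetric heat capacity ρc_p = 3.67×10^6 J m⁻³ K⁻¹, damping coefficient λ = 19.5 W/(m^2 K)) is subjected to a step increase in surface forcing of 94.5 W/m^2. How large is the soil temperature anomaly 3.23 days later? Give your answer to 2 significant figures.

Areal heat capacity C = ρc_p × D = 3.67×10^6 × 2.19 = 8.04×10^6 J/(m^2 K).
τ = C / λ = 8.04×10^6 / 19.5 = 4.12×10^5 s.
Equilibrium anomaly ΔT_eq = F / λ = 94.5 / 19.5 = 4.85 K.
t = 3.23 days = 2.79×10^5 s, so t/τ = 0.677.
ΔT(t) = ΔT_eq (1 − e^(−t/τ)) = 4.85 × (1 − e^−0.677) = 2.38 K.

2.4 K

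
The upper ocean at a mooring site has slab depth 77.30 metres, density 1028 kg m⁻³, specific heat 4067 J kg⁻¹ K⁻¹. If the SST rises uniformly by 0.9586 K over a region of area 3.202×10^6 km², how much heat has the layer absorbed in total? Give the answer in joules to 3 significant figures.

9.92×10^20 J

Areal heat capacity C = ρ c_p D = 1028 × 4067 × 77.30 = 3.23×10^8 J/(m²·K).
Heat per unit area: q = C ΔT = 3.23×10^8 × 0.9586 = 3.10×10^8 J/m².
Total heat: Q = q × A = 3.10×10^8 × (3.202×10^6 × 10⁶ m²) = 9.92×10^20 J.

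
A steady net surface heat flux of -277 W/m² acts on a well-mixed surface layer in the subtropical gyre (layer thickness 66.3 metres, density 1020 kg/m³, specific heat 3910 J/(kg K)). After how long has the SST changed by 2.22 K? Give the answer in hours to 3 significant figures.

589 hours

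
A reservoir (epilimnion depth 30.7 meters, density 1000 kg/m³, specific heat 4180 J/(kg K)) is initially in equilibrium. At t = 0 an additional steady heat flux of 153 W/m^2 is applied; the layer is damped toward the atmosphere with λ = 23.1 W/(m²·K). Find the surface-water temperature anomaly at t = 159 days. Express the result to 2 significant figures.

6.1 K

Areal heat capacity C = ρ c_p D = 1000 × 4180 × 30.7 = 1.28×10^8 J m⁻² K⁻¹.
τ = C / λ = 1.28×10^8 / 23.1 = 5.56×10^6 s.
Equilibrium anomaly ΔT_eq = F / λ = 153 / 23.1 = 6.62 K.
t = 159 days = 1.37×10^7 s, so t/τ = 2.47.
ΔT(t) = ΔT_eq (1 − e^(−t/τ)) = 6.62 × (1 − e^−2.47) = 6.06 K.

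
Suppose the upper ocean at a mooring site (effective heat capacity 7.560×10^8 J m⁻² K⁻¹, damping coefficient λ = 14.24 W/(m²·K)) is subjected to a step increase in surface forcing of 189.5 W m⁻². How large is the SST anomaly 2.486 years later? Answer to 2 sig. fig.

10 K

Areal heat capacity C = 7.560×10^8 J m⁻² K⁻¹ (given).
τ = C / λ = 7.56×10^8 / 14.24 = 5.31×10^7 s.
Equilibrium anomaly ΔT_eq = F / λ = 189.5 / 14.24 = 13.3 K.
t = 2.486 years = 7.85×10^7 s, so t/τ = 1.48.
ΔT(t) = ΔT_eq (1 − e^(−t/τ)) = 13.3 × (1 − e^−1.48) = 10.3 K.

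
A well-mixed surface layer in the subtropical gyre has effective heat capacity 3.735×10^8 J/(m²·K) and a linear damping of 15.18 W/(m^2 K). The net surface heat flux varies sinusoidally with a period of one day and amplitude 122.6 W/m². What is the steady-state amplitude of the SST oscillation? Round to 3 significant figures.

0.00451 K

Areal heat capacity C = 3.735×10^8 J/(m²·K) (given).
Angular frequency ω = 2π / T = 2π / 86400 s = 7.27×10^-5 s⁻¹.
√((Cω)² + λ²) = √((27200)² + 15.18²) = 27200 W/(m²·K).
Amplitude A = F₀ / √((Cω)²+λ²) = 122.6 / 27200 = 0.00451 K.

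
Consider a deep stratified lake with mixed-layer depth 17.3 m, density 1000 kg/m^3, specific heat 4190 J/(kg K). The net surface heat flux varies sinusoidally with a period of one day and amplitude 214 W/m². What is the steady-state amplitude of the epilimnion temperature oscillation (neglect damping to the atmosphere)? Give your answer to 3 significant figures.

Areal heat capacity C = ρ c_p D = 1000 × 4190 × 17.3 = 7.25×10^7 J m⁻² K⁻¹.
Angular frequency ω = 2π / T = 2π / 86400 s = 7.27×10^-5 s⁻¹.
Cω = 7.25×10^7 × 7.27×10^-5 = 5270 W/(m²·K).
Amplitude A = F₀ / (Cω) = 214 / 5270 = 0.0406 K.

0.0406 K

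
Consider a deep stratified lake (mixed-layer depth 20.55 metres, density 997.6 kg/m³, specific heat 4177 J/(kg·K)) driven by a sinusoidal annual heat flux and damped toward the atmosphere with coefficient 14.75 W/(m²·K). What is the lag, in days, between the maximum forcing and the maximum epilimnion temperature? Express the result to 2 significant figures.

Areal heat capacity C = ρ c_p D = 997.6 × 4177 × 20.55 = 8.56×10^7 J/(m^2 K).
ω = 2π / 3.15×10^7 s = 1.99×10^-7 s⁻¹.
Phase lag φ = arctan(Cω/λ) = arctan(17.1/14.75) = 0.858 rad.
Time lag = φ / ω = 0.858 / 1.99×10^-7 = 4.31×10^6 s = 49.8 days.

50 days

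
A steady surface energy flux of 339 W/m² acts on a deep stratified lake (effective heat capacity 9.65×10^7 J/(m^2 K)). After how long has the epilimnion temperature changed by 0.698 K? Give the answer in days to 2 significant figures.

Areal heat capacity C = 9.65×10^7 J/(m^2 K) (given).
Time required: Δt = C ΔT / F = 9.65×10^7 × 0.698 / 339 = 1.99×10^5 s.
In days: 1.99×10^5 s / (86400 s/day) = 2.30 days.

2.3 days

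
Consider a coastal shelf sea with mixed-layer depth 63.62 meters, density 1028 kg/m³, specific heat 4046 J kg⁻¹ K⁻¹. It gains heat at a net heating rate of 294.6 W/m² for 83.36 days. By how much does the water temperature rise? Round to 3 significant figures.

Areal heat capacity C = ρ c_p D = 1028 × 4046 × 63.62 = 2.65×10^8 J/(m²·K).
Net heat input Q = F Δt = 294.6 × (83.36 days × 86400 s/day) = 2.12×10^9 J/m².
ΔT = Q / C = 2.12×10^9 / 2.65×10^8 = 8.02 K.

8.02 K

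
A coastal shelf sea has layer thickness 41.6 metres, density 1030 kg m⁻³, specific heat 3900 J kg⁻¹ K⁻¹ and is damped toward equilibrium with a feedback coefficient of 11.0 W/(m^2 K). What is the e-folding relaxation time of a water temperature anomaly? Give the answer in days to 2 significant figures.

Areal heat capacity C = ρ c_p D = 1030 × 3900 × 41.6 = 1.67×10^8 J m⁻² K⁻¹.
Relaxation time τ = C / λ = 1.67×10^8 / 11.0 = 1.52×10^7 s.
In days: 1.52×10^7 s / (86400 s/day) = 176 days.

180 days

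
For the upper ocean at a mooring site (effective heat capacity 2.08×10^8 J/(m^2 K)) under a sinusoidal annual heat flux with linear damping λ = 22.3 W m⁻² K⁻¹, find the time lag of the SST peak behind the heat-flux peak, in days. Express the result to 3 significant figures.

62.6 days

Areal heat capacity C = 2.08×10^8 J/(m^2 K) (given).
ω = 2π / 3.15×10^7 s = 1.99×10^-7 s⁻¹.
Phase lag φ = arctan(Cω/λ) = arctan(41.4/22.3) = 1.08 rad.
Time lag = φ / ω = 1.08 / 1.99×10^-7 = 5.41×10^6 s = 62.6 days.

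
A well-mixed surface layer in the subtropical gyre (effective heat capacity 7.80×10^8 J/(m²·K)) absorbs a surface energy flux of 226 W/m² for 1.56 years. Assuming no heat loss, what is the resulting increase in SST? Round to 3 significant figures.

14.3 K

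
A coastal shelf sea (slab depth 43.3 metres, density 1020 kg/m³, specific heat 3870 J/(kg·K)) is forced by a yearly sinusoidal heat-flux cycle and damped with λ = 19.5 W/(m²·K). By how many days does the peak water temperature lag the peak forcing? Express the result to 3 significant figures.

61.0 days

Areal heat capacity C = ρ c_p D = 1020 × 3870 × 43.3 = 1.71×10^8 J m⁻² K⁻¹.
ω = 2π / 3.15×10^7 s = 1.99×10^-7 s⁻¹.
Phase lag φ = arctan(Cω/λ) = arctan(34.1/19.5) = 1.05 rad.
Time lag = φ / ω = 1.05 / 1.99×10^-7 = 5.27×10^6 s = 61.0 days.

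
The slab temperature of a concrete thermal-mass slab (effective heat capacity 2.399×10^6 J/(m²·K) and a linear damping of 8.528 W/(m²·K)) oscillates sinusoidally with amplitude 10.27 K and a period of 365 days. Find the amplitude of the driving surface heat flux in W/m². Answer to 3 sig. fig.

87.7

Areal heat capacity C = 2.399×10^6 J/(m²·K) (given).
ω = 2π / 3.15×10^7 s = 1.99×10^-7 s⁻¹.
√((Cω)² + λ²) = √((0.478)² + 8.528²) = 8.54 W/(m²·K).
F₀ = A × √((Cω)²+λ²) = 10.27 × 8.54 = 87.7 W/m².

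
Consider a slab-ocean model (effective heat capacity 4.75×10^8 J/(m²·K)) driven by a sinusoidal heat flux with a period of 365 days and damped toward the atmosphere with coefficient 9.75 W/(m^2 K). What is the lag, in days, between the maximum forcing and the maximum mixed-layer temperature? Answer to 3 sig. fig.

Areal heat capacity C = 4.75×10^8 J/(m²·K) (given).
ω = 2π / 3.15×10^7 s = 1.99×10^-7 s⁻¹.
Phase lag φ = arctan(Cω/λ) = arctan(94.6/9.75) = 1.47 rad.
Time lag = φ / ω = 1.47 / 1.99×10^-7 = 7.37×10^6 s = 85.3 days.

85.3 days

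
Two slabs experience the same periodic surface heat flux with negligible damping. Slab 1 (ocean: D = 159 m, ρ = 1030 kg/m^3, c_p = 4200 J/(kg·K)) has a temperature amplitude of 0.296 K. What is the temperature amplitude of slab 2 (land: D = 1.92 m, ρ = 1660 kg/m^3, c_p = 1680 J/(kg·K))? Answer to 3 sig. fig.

38.0 K

C_ocean = 6.88×10^8 J/(m²·K); C_land = 5.35×10^6 J/(m²·K).
A ∝ 1/C ⇒ A_land = A_ocean × C_ocean/C_land = 0.296 × 128 = 38.0 K.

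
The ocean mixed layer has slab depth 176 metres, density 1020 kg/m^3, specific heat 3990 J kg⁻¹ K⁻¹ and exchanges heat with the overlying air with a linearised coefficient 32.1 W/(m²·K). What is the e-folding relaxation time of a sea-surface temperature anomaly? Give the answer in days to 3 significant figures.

Areal heat capacity C = ρ c_p D = 1020 × 3990 × 176 = 7.16×10^8 J/(m²·K).
Relaxation time τ = C / λ = 7.16×10^8 / 32.1 = 2.23×10^7 s.
In days: 2.23×10^7 s / (86400 s/day) = 258 days.

258 days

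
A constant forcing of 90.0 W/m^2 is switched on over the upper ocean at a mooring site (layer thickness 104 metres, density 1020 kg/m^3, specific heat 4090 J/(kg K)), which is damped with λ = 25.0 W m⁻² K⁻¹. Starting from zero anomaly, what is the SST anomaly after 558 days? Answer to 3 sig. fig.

Areal heat capacity C = ρ c_p D = 1020 × 4090 × 104 = 4.34×10^8 J/(m^2 K).
τ = C / λ = 4.34×10^8 / 25.0 = 1.74×10^7 s.
Equilibrium anomaly ΔT_eq = F / λ = 90.0 / 25.0 = 3.60 K.
t = 558 days = 4.82×10^7 s, so t/τ = 2.78.
ΔT(t) = ΔT_eq (1 − e^(−t/τ)) = 3.60 × (1 − e^−2.78) = 3.38 K.

3.38 K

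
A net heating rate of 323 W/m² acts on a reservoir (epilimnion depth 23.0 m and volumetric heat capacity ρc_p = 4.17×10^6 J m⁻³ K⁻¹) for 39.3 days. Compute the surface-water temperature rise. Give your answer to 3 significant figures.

Areal heat capacity C = ρc_p × D = 4.17×10^6 × 23.0 = 9.59×10^7 J/(m²·K).
Net heat input Q = F Δt = 323 × (39.3 days × 86400 s/day) = 1.10×10^9 J/m².
ΔT = Q / C = 1.10×10^9 / 9.59×10^7 = 11.4 K.

11.4 K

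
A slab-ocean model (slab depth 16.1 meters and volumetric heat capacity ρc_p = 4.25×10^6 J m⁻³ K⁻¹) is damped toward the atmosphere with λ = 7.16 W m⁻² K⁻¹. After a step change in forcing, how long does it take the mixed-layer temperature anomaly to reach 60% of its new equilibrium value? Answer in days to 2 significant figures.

100 days

Areal heat capacity C = ρc_p × D = 4.25×10^6 × 16.1 = 6.84×10^7 J/(m^2 K).
τ = C / λ = 6.84×10^7 / 7.16 = 9.56×10^6 s.
Fraction reached: 1 − e^(−t/τ) = 0.60 ⇒ t = −τ ln(1 − 0.60) = τ × 0.916.
t = 8.76×10^6 s = 101 days.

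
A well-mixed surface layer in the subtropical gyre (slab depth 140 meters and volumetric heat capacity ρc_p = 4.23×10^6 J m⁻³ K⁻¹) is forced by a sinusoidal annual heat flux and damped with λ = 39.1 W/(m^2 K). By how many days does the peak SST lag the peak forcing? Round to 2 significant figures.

73 days

Areal heat capacity C = ρc_p × D = 4.23×10^6 × 140 = 5.92×10^8 J/(m^2 K).
ω = 2π / 3.15×10^7 s = 1.99×10^-7 s⁻¹.
Phase lag φ = arctan(Cω/λ) = arctan(118/39.1) = 1.25 rad.
Time lag = φ / ω = 1.25 / 1.99×10^-7 = 6.28×10^6 s = 72.7 days.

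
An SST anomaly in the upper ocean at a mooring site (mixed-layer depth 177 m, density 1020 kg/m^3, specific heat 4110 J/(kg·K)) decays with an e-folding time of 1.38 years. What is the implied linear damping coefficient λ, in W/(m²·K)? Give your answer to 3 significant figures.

17.0

Areal heat capacity C = ρ c_p D = 1020 × 4110 × 177 = 7.42×10^8 J/(m^2 K).
τ = 1.38 years = 4.35×10^7 s.
λ = C / τ = 7.42×10^8 / 4.35×10^7 = 17.0 W/(m²·K).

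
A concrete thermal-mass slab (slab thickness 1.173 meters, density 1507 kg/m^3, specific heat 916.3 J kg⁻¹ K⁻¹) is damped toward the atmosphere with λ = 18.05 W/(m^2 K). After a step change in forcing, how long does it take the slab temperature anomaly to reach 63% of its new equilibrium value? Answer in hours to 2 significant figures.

Areal heat capacity C = ρ c_p D = 1507 × 916.3 × 1.173 = 1.62×10^6 J/(m^2 K).
τ = C / λ = 1.62×10^6 / 18.05 = 89700 s.
Fraction reached: 1 − e^(−t/τ) = 0.63 ⇒ t = −τ ln(1 − 0.63) = τ × 0.994.
t = 89200 s = 24.8 hours.

25 hours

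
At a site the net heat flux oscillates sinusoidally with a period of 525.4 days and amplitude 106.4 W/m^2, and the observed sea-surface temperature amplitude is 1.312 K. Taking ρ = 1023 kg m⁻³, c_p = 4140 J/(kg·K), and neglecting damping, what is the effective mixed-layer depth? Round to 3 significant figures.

138 m

ω = 2π / 4.54×10^7 s = 1.38×10^-7 s⁻¹.
Required C = F₀ / (A ω) = 106.4 / (1.312 × 1.38×10^-7) = 5.86×10^8 J/(m²·K).
D = C / (ρ c_p) = 5.86×10^8 / (1023 × 4140) = 138 m.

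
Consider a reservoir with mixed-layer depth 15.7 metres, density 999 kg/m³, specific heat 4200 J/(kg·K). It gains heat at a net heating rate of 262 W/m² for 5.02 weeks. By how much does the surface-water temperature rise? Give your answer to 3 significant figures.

12.1 K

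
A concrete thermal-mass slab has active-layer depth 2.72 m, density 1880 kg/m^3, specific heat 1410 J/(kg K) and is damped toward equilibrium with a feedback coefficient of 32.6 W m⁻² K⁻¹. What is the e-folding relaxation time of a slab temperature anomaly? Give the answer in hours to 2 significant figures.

61 hours

Areal heat capacity C = ρ c_p D = 1880 × 1410 × 2.72 = 7.21×10^6 J/(m²·K).
Relaxation time τ = C / λ = 7.21×10^6 / 32.6 = 2.21×10^5 s.
In hours: 2.21×10^5 s / (3600 s/hour) = 61.4 hours.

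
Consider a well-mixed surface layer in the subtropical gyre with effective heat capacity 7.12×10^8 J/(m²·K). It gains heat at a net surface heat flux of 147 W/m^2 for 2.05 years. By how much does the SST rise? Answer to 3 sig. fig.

Areal heat capacity C = 7.12×10^8 J/(m²·K) (given).
Net heat input Q = F Δt = 147 × (2.05 years × 3.156×10^7 s/year) = 9.51×10^9 J/m².
ΔT = Q / C = 9.51×10^9 / 7.12×10^8 = 13.4 K.

13.4 K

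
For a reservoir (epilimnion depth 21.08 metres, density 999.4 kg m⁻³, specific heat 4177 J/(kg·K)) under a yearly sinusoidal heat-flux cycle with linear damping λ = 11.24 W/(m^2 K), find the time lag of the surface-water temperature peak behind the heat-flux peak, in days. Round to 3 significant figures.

58.1 days

Areal heat capacity C = ρ c_p D = 999.4 × 4177 × 21.08 = 8.80×10^7 J/(m^2 K).
ω = 2π / 3.15×10^7 s = 1.99×10^-7 s⁻¹.
Phase lag φ = arctan(Cω/λ) = arctan(17.5/11.24) = 1.00 rad.
Time lag = φ / ω = 1.00 / 1.99×10^-7 = 5.02×10^6 s = 58.1 days.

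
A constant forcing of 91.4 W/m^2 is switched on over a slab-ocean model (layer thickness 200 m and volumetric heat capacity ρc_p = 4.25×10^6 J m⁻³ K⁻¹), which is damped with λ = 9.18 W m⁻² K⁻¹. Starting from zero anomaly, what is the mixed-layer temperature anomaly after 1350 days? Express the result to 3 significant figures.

7.13 K

Areal heat capacity C = ρc_p × D = 4.25×10^6 × 200 = 8.50×10^8 J/(m²·K).
τ = C / λ = 8.50×10^8 / 9.18 = 9.26×10^7 s.
Equilibrium anomaly ΔT_eq = F / λ = 91.4 / 9.18 = 9.96 K.
t = 1350 days = 1.17×10^8 s, so t/τ = 1.26.
ΔT(t) = ΔT_eq (1 − e^(−t/τ)) = 9.96 × (1 − e^−1.26) = 7.13 K.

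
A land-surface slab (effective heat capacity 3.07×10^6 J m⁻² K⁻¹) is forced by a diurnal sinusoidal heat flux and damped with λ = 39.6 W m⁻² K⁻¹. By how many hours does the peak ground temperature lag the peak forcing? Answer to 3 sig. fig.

5.33 hours

Areal heat capacity C = 3.07×10^6 J m⁻² K⁻¹ (given).
ω = 2π / 86400 s = 7.27×10^-5 s⁻¹.
Phase lag φ = arctan(Cω/λ) = arctan(223/39.6) = 1.40 rad.
Time lag = φ / ω = 1.40 / 7.27×10^-5 = 19200 s = 5.33 hours.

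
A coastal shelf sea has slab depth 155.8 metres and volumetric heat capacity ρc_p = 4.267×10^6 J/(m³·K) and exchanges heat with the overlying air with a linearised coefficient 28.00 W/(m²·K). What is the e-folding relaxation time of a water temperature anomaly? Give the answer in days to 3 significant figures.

275 days

Areal heat capacity C = ρc_p × D = 4.267×10^6 × 155.8 = 6.65×10^8 J m⁻² K⁻¹.
Relaxation time τ = C / λ = 6.65×10^8 / 28.00 = 2.37×10^7 s.
In days: 2.37×10^7 s / (86400 s/day) = 275 days.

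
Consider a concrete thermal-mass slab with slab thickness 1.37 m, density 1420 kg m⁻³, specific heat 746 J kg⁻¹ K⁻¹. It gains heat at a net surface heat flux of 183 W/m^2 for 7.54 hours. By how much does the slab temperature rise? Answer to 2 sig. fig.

Areal heat capacity C = ρ c_p D = 1420 × 746 × 1.37 = 1.45×10^6 J/(m^2 K).
Net heat input Q = F Δt = 183 × (7.54 hours × 3600 s/hour) = 4.97×10^6 J/m².
ΔT = Q / C = 4.97×10^6 / 1.45×10^6 = 3.42 K.

3.4 K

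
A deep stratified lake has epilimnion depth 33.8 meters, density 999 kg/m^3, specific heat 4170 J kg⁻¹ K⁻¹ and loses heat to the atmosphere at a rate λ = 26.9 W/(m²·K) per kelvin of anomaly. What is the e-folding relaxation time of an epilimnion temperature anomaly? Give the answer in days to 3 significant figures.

Areal heat capacity C = ρ c_p D = 999 × 4170 × 33.8 = 1.41×10^8 J m⁻² K⁻¹.
Relaxation time τ = C / λ = 1.41×10^8 / 26.9 = 5.23×10^6 s.
In days: 5.23×10^6 s / (86400 s/day) = 60.6 days.

60.6 days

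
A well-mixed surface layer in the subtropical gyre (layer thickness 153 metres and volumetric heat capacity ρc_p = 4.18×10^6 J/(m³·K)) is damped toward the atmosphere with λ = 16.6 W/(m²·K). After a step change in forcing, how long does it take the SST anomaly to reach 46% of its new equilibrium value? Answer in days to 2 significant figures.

Areal heat capacity C = ρc_p × D = 4.18×10^6 × 153 = 6.40×10^8 J/(m²·K).
τ = C / λ = 6.40×10^8 / 16.6 = 3.85×10^7 s.
Fraction reached: 1 − e^(−t/τ) = 0.46 ⇒ t = −τ ln(1 − 0.46) = τ × 0.616.
t = 2.37×10^7 s = 275 days.

270 days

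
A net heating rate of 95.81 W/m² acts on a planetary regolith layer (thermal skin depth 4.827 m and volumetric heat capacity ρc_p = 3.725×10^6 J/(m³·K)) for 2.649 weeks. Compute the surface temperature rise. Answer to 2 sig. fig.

8.5 K

Areal heat capacity C = ρc_p × D = 3.725×10^6 × 4.827 = 1.80×10^7 J/(m^2 K).
Net heat input Q = F Δt = 95.81 × (2.649 weeks × 6.048×10^5 s/week) = 1.53×10^8 J/m².
ΔT = Q / C = 1.53×10^8 / 1.80×10^7 = 8.54 K.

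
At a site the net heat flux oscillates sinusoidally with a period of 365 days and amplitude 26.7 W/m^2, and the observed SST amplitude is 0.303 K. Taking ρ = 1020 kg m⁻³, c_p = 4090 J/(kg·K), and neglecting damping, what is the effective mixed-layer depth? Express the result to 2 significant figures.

110 m

ω = 2π / 3.15×10^7 s = 1.99×10^-7 s⁻¹.
Required C = F₀ / (A ω) = 26.7 / (0.303 × 1.99×10^-7) = 4.42×10^8 J/(m²·K).
D = C / (ρ c_p) = 4.42×10^8 / (1020 × 4090) = 106 m.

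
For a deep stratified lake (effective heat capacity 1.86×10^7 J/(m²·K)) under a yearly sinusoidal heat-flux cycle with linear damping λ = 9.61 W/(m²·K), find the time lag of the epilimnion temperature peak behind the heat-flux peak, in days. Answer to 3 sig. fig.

Areal heat capacity C = 1.86×10^7 J/(m²·K) (given).
ω = 2π / 3.15×10^7 s = 1.99×10^-7 s⁻¹.
Phase lag φ = arctan(Cω/λ) = arctan(3.71/9.61) = 0.368 rad.
Time lag = φ / ω = 0.368 / 1.99×10^-7 = 1.85×10^6 s = 21.4 days.

21.4 days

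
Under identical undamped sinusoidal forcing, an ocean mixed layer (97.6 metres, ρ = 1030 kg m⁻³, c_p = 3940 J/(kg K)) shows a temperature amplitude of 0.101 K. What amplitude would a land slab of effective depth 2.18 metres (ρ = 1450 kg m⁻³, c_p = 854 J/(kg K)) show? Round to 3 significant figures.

14.8 K

C_ocean = 3.96×10^8 J/(m²·K); C_land = 2.70×10^6 J/(m²·K).
A ∝ 1/C ⇒ A_land = A_ocean × C_ocean/C_land = 0.101 × 147 = 14.8 K.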